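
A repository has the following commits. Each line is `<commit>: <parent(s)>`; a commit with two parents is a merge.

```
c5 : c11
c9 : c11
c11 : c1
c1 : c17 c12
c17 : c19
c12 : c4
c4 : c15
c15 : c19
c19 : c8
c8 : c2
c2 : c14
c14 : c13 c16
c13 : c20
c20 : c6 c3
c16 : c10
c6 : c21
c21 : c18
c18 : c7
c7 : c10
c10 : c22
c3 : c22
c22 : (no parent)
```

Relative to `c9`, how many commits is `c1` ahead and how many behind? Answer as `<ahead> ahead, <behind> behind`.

0 ahead, 2 behind

Reachable from c1: {c1, c10, c12, c13, c14, c15, c16, c17, c18, c19, c2, c20, c21, c22, c3, c4, c6, c7, c8}.
Reachable from c9: {c1, c10, c11, c12, c13, c14, c15, c16, c17, c18, c19, c2, c20, c21, c22, c3, c4, c6, c7, c8, c9}.
Only in c1's history (ahead): {} — 0.
Only in c9's history (behind): {c11, c9} — 2.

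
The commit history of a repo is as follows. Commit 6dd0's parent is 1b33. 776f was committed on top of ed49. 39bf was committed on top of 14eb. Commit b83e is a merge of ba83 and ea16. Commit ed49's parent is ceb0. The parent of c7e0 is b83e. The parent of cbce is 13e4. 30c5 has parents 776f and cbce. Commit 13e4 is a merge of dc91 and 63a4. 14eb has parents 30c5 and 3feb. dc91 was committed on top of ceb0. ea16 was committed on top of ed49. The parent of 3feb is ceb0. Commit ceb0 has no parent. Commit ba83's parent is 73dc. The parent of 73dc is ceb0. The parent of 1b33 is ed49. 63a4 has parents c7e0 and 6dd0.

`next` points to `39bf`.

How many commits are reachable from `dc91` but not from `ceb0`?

Reachable from dc91: {ceb0, dc91}.
Reachable from ceb0: {ceb0}.
In dc91's history but not ceb0's: {dc91} — 1 commit.

1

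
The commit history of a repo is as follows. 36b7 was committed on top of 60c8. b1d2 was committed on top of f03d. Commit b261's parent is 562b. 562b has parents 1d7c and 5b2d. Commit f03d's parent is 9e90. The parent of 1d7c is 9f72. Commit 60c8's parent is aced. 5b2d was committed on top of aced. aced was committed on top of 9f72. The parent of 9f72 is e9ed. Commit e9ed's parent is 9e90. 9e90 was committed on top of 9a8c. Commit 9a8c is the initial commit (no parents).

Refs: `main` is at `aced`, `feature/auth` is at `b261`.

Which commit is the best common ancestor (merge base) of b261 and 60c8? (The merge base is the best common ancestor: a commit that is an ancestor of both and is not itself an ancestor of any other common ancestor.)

Ancestors of b261: {1d7c, 562b, 5b2d, 9a8c, 9e90, 9f72, aced, b261, e9ed}.
Ancestors of 60c8: {60c8, 9a8c, 9e90, 9f72, aced, e9ed}.
Common ancestors: {9a8c, 9e90, 9f72, aced, e9ed}.
Among these, aced is not an ancestor of any other common ancestor — it is the merge base.

aced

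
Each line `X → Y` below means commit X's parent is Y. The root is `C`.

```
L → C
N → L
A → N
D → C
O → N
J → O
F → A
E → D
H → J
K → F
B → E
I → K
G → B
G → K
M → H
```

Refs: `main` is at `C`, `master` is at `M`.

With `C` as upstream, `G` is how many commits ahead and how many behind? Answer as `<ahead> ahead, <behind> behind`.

Reachable from G: {A, B, C, D, E, F, G, K, L, N}.
Reachable from C: {C}.
Only in G's history (ahead): {A, B, D, E, F, G, K, L, N} — 9.
Only in C's history (behind): {} — 0.

9 ahead, 0 behind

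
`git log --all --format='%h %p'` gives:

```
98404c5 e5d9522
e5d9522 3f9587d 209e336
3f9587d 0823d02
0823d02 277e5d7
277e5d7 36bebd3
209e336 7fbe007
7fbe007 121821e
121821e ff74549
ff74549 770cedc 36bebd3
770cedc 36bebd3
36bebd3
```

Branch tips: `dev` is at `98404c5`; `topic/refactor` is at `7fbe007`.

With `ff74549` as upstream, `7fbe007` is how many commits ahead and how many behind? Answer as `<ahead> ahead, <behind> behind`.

2 ahead, 0 behind

Reachable from 7fbe007: {121821e, 36bebd3, 770cedc, 7fbe007, ff74549}.
Reachable from ff74549: {36bebd3, 770cedc, ff74549}.
Only in 7fbe007's history (ahead): {121821e, 7fbe007} — 2.
Only in ff74549's history (behind): {} — 0.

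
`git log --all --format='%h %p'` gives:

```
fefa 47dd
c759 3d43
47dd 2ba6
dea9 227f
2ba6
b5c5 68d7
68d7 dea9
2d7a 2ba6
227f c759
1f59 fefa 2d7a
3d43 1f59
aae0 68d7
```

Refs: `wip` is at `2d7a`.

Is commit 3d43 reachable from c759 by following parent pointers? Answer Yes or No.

Ancestors of c759 (commits reachable by following parents): {1f59, 2ba6, 2d7a, 3d43, 47dd, c759, fefa}.
3d43 is in that set, so it is an ancestor of c759.

Yes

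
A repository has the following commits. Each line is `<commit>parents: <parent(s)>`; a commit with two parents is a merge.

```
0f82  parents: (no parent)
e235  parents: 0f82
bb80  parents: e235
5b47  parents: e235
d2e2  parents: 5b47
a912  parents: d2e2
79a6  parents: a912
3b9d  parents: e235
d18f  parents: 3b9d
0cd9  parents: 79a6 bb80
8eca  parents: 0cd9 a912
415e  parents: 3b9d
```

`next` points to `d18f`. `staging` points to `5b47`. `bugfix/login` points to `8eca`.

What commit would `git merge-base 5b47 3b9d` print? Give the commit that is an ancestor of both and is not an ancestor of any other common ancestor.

e235

Ancestors of 5b47: {0f82, 5b47, e235}.
Ancestors of 3b9d: {0f82, 3b9d, e235}.
Common ancestors: {0f82, e235}.
Among these, e235 is not an ancestor of any other common ancestor — it is the merge base.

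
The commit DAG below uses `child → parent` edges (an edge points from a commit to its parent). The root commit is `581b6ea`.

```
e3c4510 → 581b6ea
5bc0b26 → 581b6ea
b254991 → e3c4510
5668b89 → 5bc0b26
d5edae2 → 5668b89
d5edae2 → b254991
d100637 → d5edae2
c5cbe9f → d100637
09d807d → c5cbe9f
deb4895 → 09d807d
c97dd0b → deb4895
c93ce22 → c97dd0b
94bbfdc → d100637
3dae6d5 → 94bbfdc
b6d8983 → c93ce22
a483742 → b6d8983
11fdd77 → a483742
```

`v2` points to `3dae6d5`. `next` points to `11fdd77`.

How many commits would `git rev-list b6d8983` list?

13

Walking parent pointers from b6d8983: reachable set = {09d807d, 5668b89, 581b6ea, 5bc0b26, b254991, b6d8983, c5cbe9f, c93ce22, c97dd0b, d100637, d5edae2, deb4895, e3c4510}.
That is 13 commits.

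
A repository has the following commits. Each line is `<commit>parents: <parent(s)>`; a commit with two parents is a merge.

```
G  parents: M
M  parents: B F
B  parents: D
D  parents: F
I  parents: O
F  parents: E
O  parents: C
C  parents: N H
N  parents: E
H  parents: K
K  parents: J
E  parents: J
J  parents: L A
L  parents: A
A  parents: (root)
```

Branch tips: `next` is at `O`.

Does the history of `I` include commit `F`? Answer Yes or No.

No

Ancestors of I: {A, C, E, H, I, J, K, L, N, O}.
F is not in that set, so it is not an ancestor of I.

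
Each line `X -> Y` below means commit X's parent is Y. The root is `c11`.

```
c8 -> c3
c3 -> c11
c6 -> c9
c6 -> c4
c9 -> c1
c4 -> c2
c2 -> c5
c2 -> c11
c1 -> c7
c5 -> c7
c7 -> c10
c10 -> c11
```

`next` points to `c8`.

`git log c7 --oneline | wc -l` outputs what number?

3

Walking parent pointers from c7: reachable set = {c10, c11, c7}.
That is 3 commits.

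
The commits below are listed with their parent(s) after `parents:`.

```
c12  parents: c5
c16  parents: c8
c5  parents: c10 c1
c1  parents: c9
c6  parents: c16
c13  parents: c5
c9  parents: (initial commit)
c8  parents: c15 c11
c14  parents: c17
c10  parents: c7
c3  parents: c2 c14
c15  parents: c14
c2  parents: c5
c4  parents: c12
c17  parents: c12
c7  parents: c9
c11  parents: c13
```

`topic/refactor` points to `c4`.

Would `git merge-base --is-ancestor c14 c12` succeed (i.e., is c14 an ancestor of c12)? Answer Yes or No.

Ancestors of c12: {c1, c10, c12, c5, c7, c9}.
c14 is not in that set, so it is not an ancestor of c12.

No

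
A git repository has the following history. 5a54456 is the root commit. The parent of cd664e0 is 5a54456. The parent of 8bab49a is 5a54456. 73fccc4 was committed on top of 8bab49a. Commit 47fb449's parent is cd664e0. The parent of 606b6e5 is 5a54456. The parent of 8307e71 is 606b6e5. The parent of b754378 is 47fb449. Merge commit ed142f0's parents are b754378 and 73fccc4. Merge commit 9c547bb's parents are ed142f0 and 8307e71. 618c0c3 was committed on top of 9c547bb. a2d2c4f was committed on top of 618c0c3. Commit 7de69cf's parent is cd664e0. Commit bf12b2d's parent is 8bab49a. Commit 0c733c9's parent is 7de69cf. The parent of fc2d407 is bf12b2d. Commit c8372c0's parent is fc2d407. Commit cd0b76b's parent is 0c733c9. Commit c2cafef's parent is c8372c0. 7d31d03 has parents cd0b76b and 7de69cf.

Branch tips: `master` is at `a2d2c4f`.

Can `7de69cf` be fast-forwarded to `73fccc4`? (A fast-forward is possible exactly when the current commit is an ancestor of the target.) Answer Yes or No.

No

A fast-forward from 7de69cf to 73fccc4 is possible iff 7de69cf is an ancestor of 73fccc4.
Ancestors of 73fccc4: {5a54456, 73fccc4, 8bab49a}.
7de69cf is not among them, so fast-forward is not possible.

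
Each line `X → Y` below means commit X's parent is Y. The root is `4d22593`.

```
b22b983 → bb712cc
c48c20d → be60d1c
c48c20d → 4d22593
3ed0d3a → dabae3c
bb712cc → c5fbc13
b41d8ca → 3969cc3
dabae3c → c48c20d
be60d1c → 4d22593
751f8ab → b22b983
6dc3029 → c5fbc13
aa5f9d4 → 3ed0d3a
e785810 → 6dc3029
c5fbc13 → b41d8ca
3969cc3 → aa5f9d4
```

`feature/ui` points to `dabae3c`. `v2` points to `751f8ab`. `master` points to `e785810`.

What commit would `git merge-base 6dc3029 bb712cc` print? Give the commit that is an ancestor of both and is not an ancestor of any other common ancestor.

Ancestors of 6dc3029: {3969cc3, 3ed0d3a, 4d22593, 6dc3029, aa5f9d4, b41d8ca, be60d1c, c48c20d, c5fbc13, dabae3c}.
Ancestors of bb712cc: {3969cc3, 3ed0d3a, 4d22593, aa5f9d4, b41d8ca, bb712cc, be60d1c, c48c20d, c5fbc13, dabae3c}.
Common ancestors: {3969cc3, 3ed0d3a, 4d22593, aa5f9d4, b41d8ca, be60d1c, c48c20d, c5fbc13, dabae3c}.
Among these, c5fbc13 is not an ancestor of any other common ancestor — it is the merge base.

c5fbc13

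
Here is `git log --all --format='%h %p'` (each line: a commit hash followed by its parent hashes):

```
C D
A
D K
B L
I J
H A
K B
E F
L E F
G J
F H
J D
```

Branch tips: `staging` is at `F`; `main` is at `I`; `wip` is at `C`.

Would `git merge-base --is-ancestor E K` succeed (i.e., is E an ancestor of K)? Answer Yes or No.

Ancestors of K (commits reachable by following parents): {A, B, E, F, H, K, L}.
E is in that set, so it is an ancestor of K.

Yes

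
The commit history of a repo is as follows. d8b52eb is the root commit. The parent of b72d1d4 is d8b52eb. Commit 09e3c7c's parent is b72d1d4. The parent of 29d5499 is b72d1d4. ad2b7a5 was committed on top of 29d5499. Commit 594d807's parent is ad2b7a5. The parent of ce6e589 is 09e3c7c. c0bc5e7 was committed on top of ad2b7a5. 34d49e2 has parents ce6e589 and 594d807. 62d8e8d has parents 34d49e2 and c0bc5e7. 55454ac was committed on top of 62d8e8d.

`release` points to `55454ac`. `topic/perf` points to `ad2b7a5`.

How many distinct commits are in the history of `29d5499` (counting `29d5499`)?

Walking parent pointers from 29d5499: reachable set = {29d5499, b72d1d4, d8b52eb}.
That is 3 commits.

3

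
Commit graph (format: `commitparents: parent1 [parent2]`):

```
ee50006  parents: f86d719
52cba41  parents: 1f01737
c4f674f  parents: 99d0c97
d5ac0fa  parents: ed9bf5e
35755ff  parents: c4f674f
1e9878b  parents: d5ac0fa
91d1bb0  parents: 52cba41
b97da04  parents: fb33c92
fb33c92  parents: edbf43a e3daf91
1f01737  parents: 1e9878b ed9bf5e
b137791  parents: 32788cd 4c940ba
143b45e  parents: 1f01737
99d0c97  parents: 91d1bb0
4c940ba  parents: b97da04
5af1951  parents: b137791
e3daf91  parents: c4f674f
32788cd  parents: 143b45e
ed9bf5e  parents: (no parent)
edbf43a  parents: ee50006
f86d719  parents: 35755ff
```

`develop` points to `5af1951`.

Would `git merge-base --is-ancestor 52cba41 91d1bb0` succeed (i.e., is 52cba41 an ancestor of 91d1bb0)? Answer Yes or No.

Yes

Ancestors of 91d1bb0 (commits reachable by following parents): {1e9878b, 1f01737, 52cba41, 91d1bb0, d5ac0fa, ed9bf5e}.
52cba41 is in that set, so it is an ancestor of 91d1bb0.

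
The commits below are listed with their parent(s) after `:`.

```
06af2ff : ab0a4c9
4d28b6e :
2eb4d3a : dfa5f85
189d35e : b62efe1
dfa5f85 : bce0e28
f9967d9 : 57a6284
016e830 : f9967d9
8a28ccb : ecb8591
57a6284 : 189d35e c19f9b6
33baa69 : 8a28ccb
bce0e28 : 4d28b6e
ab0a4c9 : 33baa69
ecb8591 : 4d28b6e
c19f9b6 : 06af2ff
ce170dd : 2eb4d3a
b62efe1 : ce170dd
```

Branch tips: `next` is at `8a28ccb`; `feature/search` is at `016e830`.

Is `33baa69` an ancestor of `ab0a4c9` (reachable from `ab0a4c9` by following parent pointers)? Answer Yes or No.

Ancestors of ab0a4c9 (commits reachable by following parents): {33baa69, 4d28b6e, 8a28ccb, ab0a4c9, ecb8591}.
33baa69 is in that set, so it is an ancestor of ab0a4c9.

Yes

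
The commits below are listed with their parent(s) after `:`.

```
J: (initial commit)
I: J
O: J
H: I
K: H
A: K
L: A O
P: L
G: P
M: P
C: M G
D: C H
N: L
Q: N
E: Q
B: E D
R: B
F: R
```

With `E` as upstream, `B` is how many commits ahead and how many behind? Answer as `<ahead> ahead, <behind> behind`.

6 ahead, 0 behind

Reachable from B: {A, B, C, D, E, G, H, I, J, K, L, M, N, O, P, Q}.
Reachable from E: {A, E, H, I, J, K, L, N, O, Q}.
Only in B's history (ahead): {B, C, D, G, M, P} — 6.
Only in E's history (behind): {} — 0.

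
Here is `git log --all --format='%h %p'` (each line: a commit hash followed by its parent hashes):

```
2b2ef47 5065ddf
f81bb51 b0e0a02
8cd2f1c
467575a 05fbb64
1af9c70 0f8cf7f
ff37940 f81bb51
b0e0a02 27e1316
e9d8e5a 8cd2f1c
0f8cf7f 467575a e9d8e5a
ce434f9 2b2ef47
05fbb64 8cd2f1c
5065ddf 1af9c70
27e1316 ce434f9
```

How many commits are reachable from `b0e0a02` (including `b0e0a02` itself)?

11

Walking parent pointers from b0e0a02: reachable set = {05fbb64, 0f8cf7f, 1af9c70, 27e1316, 2b2ef47, 467575a, 5065ddf, 8cd2f1c, b0e0a02, ce434f9, e9d8e5a}.
That is 11 commits.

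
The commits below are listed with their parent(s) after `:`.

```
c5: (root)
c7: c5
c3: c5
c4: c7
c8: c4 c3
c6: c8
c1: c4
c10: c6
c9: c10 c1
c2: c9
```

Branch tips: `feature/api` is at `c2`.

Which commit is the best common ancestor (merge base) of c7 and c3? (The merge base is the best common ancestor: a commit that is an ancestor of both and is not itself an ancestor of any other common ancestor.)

c5

Ancestors of c7: {c5, c7}.
Ancestors of c3: {c3, c5}.
Common ancestors: {c5}.
The only common ancestor is c5, so it is the merge base.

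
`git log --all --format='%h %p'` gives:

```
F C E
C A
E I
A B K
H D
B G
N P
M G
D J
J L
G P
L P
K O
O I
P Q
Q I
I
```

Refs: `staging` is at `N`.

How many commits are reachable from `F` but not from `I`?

10

Reachable from F: {A, B, C, E, F, G, I, K, O, P, Q}.
Reachable from I: {I}.
In F's history but not I's: {A, B, C, E, F, G, K, O, P, Q} — 10 commits.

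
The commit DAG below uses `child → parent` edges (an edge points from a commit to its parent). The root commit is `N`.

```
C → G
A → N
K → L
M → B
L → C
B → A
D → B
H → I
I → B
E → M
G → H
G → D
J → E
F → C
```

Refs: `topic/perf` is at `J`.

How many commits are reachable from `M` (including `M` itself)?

4

Walking parent pointers from M: reachable set = {A, B, M, N}.
That is 4 commits.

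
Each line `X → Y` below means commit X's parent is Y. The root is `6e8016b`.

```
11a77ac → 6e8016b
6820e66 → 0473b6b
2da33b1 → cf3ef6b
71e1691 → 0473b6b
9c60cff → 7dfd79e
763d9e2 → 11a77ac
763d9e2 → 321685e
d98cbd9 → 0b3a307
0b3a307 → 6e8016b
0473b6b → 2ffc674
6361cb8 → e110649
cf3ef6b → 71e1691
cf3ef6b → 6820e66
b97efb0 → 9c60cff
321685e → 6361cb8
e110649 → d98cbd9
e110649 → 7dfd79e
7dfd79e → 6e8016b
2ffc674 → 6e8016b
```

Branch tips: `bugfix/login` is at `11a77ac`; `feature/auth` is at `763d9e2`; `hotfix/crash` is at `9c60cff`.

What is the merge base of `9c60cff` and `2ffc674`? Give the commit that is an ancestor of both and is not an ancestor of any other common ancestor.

Ancestors of 9c60cff: {6e8016b, 7dfd79e, 9c60cff}.
Ancestors of 2ffc674: {2ffc674, 6e8016b}.
Common ancestors: {6e8016b}.
The only common ancestor is 6e8016b, so it is the merge base.

6e8016b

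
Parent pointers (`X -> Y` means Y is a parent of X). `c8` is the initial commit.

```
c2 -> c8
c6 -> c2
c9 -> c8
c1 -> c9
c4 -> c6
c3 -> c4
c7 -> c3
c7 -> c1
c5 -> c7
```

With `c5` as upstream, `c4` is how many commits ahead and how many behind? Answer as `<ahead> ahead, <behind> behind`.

Reachable from c4: {c2, c4, c6, c8}.
Reachable from c5: {c1, c2, c3, c4, c5, c6, c7, c8, c9}.
Only in c4's history (ahead): {} — 0.
Only in c5's history (behind): {c1, c3, c5, c7, c9} — 5.

0 ahead, 5 behind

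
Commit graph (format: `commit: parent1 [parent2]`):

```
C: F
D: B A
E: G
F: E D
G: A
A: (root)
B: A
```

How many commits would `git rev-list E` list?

Walking parent pointers from E: reachable set = {A, E, G}.
That is 3 commits.

3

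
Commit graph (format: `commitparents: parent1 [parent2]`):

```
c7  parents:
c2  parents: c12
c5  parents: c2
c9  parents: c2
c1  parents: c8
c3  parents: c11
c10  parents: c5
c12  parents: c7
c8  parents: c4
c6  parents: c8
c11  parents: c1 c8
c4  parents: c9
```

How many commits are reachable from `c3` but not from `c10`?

6

Reachable from c3: {c1, c11, c12, c2, c3, c4, c7, c8, c9}.
Reachable from c10: {c10, c12, c2, c5, c7}.
In c3's history but not c10's: {c1, c11, c3, c4, c8, c9} — 6 commits.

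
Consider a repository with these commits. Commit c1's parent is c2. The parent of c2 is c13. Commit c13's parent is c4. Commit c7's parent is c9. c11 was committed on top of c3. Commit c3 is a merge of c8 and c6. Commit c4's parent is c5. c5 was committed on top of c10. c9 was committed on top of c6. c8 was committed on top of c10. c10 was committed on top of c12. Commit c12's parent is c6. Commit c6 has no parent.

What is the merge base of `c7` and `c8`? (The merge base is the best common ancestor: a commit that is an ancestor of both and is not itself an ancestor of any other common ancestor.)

Ancestors of c7: {c6, c7, c9}.
Ancestors of c8: {c10, c12, c6, c8}.
Common ancestors: {c6}.
The only common ancestor is c6, so it is the merge base.

c6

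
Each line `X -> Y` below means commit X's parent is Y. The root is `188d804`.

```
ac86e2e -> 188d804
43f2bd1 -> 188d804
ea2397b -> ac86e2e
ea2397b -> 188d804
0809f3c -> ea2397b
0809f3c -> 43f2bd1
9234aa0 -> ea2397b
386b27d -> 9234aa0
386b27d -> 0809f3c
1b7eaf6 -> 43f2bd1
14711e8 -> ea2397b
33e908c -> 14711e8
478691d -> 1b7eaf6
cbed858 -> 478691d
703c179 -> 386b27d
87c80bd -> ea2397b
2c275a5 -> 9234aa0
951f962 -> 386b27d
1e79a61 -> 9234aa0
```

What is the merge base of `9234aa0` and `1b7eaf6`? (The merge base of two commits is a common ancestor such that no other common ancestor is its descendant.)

Ancestors of 9234aa0: {188d804, 9234aa0, ac86e2e, ea2397b}.
Ancestors of 1b7eaf6: {188d804, 1b7eaf6, 43f2bd1}.
Common ancestors: {188d804}.
The only common ancestor is 188d804, so it is the merge base.

188d804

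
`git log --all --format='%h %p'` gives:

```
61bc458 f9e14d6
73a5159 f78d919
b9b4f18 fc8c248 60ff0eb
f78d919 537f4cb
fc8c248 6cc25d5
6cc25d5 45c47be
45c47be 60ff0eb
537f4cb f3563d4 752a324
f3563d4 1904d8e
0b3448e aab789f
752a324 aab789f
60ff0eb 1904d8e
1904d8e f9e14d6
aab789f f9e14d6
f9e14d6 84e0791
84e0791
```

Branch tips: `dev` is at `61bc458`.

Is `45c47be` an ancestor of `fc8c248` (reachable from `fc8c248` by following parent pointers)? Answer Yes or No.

Ancestors of fc8c248 (commits reachable by following parents): {1904d8e, 45c47be, 60ff0eb, 6cc25d5, 84e0791, f9e14d6, fc8c248}.
45c47be is in that set, so it is an ancestor of fc8c248.

Yes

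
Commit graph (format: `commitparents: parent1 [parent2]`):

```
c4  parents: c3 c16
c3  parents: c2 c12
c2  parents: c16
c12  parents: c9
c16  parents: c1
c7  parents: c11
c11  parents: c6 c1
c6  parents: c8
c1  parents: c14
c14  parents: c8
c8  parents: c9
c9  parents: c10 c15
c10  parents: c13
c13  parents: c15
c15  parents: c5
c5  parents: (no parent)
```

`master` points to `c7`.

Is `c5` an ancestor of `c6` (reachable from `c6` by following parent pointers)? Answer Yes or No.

Yes

Ancestors of c6 (commits reachable by following parents): {c10, c13, c15, c5, c6, c8, c9}.
c5 is in that set, so it is an ancestor of c6.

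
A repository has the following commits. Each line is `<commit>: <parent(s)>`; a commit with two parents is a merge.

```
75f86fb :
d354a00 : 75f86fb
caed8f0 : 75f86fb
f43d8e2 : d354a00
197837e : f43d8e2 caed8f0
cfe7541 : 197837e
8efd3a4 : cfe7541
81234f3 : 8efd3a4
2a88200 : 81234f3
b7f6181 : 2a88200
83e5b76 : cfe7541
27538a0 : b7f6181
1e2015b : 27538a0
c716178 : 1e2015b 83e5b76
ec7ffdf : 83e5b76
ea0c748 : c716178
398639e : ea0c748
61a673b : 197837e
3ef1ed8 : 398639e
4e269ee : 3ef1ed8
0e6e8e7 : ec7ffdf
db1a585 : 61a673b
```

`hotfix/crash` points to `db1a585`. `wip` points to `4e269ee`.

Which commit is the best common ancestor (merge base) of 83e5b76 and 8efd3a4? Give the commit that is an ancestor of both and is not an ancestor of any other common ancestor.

Ancestors of 83e5b76: {197837e, 75f86fb, 83e5b76, caed8f0, cfe7541, d354a00, f43d8e2}.
Ancestors of 8efd3a4: {197837e, 75f86fb, 8efd3a4, caed8f0, cfe7541, d354a00, f43d8e2}.
Common ancestors: {197837e, 75f86fb, caed8f0, cfe7541, d354a00, f43d8e2}.
Among these, cfe7541 is not an ancestor of any other common ancestor — it is the merge base.

cfe7541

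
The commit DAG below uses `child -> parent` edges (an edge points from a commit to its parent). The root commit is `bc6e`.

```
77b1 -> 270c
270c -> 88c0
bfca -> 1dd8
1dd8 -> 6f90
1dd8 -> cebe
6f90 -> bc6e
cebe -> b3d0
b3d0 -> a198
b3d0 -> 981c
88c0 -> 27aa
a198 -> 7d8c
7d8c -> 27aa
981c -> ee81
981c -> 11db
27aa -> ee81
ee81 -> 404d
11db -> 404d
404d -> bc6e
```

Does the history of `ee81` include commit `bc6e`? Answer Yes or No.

Ancestors of ee81 (commits reachable by following parents): {404d, bc6e, ee81}.
bc6e is in that set, so it is an ancestor of ee81.

Yes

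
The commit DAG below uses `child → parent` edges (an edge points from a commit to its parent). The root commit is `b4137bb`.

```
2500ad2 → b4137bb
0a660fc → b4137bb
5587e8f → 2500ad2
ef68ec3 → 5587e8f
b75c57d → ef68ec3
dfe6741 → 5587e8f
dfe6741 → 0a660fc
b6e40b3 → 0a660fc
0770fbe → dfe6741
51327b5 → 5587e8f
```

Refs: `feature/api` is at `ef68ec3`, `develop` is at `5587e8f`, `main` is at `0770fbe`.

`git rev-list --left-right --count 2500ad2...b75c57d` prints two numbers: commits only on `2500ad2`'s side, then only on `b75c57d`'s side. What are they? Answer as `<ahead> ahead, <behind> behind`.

0 ahead, 3 behind

Reachable from 2500ad2: {2500ad2, b4137bb}.
Reachable from b75c57d: {2500ad2, 5587e8f, b4137bb, b75c57d, ef68ec3}.
Only in 2500ad2's history (ahead): {} — 0.
Only in b75c57d's history (behind): {5587e8f, b75c57d, ef68ec3} — 3.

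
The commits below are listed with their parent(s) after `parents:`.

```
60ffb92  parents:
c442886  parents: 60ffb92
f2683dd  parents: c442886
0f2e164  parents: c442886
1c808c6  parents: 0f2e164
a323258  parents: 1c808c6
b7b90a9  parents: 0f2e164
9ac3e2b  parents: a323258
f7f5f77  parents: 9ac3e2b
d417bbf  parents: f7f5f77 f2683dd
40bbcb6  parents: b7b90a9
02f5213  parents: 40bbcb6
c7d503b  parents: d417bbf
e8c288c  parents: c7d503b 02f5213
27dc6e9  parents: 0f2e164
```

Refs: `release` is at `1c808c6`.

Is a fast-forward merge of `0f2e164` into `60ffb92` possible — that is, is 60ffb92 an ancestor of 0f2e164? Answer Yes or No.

A fast-forward from 60ffb92 to 0f2e164 is possible iff 60ffb92 is an ancestor of 0f2e164.
Ancestors of 0f2e164: {0f2e164, 60ffb92, c442886}.
60ffb92 is among them, so fast-forward is possible.

Yes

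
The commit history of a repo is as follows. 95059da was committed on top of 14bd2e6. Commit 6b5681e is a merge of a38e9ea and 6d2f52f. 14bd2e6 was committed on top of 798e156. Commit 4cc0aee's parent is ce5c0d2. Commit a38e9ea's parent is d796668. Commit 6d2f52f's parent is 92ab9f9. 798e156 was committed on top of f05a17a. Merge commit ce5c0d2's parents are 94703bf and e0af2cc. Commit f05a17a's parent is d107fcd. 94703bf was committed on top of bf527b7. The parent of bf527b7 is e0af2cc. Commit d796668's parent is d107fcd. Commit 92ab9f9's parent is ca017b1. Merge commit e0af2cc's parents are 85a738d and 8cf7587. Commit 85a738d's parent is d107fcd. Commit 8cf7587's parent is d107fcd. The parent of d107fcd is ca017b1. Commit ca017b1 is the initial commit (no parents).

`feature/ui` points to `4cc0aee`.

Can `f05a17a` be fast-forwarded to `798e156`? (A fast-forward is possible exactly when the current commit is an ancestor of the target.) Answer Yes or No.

A fast-forward from f05a17a to 798e156 is possible iff f05a17a is an ancestor of 798e156.
Ancestors of 798e156: {798e156, ca017b1, d107fcd, f05a17a}.
f05a17a is among them, so fast-forward is possible.

Yes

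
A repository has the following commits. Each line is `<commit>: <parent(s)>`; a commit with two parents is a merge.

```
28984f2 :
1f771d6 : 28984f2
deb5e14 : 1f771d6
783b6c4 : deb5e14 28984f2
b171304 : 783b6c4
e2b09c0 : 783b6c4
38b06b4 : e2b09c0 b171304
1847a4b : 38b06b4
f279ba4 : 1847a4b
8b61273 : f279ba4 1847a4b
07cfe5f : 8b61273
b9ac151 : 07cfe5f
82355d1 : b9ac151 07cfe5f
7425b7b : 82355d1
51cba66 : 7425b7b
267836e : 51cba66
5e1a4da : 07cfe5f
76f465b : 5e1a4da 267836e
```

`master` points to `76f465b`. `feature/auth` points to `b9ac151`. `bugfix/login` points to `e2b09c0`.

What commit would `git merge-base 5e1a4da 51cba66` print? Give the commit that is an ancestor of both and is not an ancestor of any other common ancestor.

07cfe5f

Ancestors of 5e1a4da: {07cfe5f, 1847a4b, 1f771d6, 28984f2, 38b06b4, 5e1a4da, 783b6c4, 8b61273, b171304, deb5e14, e2b09c0, f279ba4}.
Ancestors of 51cba66: {07cfe5f, 1847a4b, 1f771d6, 28984f2, 38b06b4, 51cba66, 7425b7b, 783b6c4, 82355d1, 8b61273, b171304, b9ac151, deb5e14, e2b09c0, f279ba4}.
Common ancestors: {07cfe5f, 1847a4b, 1f771d6, 28984f2, 38b06b4, 783b6c4, 8b61273, b171304, deb5e14, e2b09c0, f279ba4}.
Among these, 07cfe5f is not an ancestor of any other common ancestor — it is the merge base.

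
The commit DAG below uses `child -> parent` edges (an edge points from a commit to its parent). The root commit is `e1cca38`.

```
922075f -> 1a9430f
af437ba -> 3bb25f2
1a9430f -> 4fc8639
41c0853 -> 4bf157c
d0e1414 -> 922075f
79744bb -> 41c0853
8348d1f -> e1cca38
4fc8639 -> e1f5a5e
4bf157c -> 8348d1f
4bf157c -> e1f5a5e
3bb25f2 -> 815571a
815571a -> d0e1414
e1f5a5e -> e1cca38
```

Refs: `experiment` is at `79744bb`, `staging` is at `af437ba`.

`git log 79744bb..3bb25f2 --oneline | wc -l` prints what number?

Reachable from 3bb25f2: {1a9430f, 3bb25f2, 4fc8639, 815571a, 922075f, d0e1414, e1cca38, e1f5a5e}.
Reachable from 79744bb: {41c0853, 4bf157c, 79744bb, 8348d1f, e1cca38, e1f5a5e}.
In 3bb25f2's history but not 79744bb's: {1a9430f, 3bb25f2, 4fc8639, 815571a, 922075f, d0e1414} — 6 commits.

6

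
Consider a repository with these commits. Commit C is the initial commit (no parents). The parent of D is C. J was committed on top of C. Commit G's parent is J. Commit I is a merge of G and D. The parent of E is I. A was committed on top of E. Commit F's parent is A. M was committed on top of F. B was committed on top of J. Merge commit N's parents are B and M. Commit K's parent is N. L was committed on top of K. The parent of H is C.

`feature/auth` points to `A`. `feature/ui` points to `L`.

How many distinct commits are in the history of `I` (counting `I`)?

Walking parent pointers from I: reachable set = {C, D, G, I, J}.
That is 5 commits.

5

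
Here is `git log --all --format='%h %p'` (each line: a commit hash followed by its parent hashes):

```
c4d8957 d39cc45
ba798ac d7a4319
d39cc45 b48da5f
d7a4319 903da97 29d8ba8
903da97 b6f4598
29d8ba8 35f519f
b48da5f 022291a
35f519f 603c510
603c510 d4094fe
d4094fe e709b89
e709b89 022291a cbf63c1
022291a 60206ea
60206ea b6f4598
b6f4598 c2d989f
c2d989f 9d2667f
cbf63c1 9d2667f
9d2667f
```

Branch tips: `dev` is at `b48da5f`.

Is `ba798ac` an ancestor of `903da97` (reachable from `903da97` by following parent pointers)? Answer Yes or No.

Ancestors of 903da97: {903da97, 9d2667f, b6f4598, c2d989f}.
ba798ac is not in that set, so it is not an ancestor of 903da97.

No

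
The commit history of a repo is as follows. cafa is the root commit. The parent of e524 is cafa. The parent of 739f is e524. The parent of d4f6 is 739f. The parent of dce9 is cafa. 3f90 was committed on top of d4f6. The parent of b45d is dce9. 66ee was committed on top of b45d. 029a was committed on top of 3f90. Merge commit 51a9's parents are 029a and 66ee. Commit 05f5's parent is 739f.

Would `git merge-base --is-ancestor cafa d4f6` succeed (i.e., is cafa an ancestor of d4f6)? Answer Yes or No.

Yes

Ancestors of d4f6 (commits reachable by following parents): {739f, cafa, d4f6, e524}.
cafa is in that set, so it is an ancestor of d4f6.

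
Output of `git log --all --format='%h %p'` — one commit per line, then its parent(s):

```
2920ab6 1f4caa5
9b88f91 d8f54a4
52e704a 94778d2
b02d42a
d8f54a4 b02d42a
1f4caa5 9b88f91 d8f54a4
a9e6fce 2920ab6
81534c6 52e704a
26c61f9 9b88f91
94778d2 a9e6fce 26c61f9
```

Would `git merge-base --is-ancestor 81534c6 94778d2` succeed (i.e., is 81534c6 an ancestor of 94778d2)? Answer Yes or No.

No

Ancestors of 94778d2: {1f4caa5, 26c61f9, 2920ab6, 94778d2, 9b88f91, a9e6fce, b02d42a, d8f54a4}.
81534c6 is not in that set, so it is not an ancestor of 94778d2.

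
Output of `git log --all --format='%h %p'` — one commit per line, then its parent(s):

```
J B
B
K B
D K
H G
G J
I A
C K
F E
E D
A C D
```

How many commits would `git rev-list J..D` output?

2

Reachable from D: {B, D, K}.
Reachable from J: {B, J}.
In D's history but not J's: {D, K} — 2 commits.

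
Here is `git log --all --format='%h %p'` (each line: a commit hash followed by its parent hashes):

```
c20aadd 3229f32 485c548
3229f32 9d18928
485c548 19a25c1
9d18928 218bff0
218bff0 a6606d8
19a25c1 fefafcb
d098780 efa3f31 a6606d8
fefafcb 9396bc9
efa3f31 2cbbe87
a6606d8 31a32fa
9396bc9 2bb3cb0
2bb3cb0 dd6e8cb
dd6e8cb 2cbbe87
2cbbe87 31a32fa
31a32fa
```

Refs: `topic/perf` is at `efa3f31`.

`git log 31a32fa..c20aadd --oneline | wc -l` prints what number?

Reachable from c20aadd: {19a25c1, 218bff0, 2bb3cb0, 2cbbe87, 31a32fa, 3229f32, 485c548, 9396bc9, 9d18928, a6606d8, c20aadd, dd6e8cb, fefafcb}.
Reachable from 31a32fa: {31a32fa}.
In c20aadd's history but not 31a32fa's: {19a25c1, 218bff0, 2bb3cb0, 2cbbe87, 3229f32, 485c548, 9396bc9, 9d18928, a6606d8, c20aadd, dd6e8cb, fefafcb} — 12 commits.

12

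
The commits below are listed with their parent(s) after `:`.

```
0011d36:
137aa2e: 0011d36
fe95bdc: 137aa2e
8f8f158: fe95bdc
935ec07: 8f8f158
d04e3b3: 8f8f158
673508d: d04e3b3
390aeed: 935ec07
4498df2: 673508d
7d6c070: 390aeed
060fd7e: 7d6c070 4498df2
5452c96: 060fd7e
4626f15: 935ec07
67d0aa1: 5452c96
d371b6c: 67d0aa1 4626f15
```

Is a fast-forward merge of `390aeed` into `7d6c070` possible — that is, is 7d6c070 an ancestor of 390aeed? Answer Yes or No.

No

A fast-forward from 7d6c070 to 390aeed is possible iff 7d6c070 is an ancestor of 390aeed.
Ancestors of 390aeed: {0011d36, 137aa2e, 390aeed, 8f8f158, 935ec07, fe95bdc}.
7d6c070 is not among them, so fast-forward is not possible.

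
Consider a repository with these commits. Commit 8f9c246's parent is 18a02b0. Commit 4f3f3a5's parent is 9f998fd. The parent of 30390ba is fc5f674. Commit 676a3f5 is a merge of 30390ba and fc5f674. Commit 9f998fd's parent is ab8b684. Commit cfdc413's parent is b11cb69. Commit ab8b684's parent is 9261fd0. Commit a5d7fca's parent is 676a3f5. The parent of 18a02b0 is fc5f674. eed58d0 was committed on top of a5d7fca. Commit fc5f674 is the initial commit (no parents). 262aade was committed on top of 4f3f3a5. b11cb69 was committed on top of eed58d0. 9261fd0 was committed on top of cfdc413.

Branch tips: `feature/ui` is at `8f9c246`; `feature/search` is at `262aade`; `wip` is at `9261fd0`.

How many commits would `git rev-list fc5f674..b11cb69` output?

5

Reachable from b11cb69: {30390ba, 676a3f5, a5d7fca, b11cb69, eed58d0, fc5f674}.
Reachable from fc5f674: {fc5f674}.
In b11cb69's history but not fc5f674's: {30390ba, 676a3f5, a5d7fca, b11cb69, eed58d0} — 5 commits.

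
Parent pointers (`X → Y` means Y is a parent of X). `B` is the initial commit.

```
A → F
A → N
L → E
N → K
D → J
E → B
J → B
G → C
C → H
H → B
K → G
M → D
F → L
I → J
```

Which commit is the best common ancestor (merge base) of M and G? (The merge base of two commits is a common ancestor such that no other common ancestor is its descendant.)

B

Ancestors of M: {B, D, J, M}.
Ancestors of G: {B, C, G, H}.
Common ancestors: {B}.
The only common ancestor is B, so it is the merge base.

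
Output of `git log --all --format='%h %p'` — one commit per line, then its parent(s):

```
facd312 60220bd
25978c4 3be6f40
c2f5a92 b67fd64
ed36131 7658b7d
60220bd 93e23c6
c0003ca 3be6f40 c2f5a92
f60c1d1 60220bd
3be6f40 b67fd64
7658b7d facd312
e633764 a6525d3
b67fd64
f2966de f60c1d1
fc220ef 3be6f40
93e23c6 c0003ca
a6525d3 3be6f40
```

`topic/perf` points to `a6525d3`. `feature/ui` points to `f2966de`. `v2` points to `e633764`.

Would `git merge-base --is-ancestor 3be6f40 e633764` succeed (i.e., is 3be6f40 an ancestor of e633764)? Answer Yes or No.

Ancestors of e633764 (commits reachable by following parents): {3be6f40, a6525d3, b67fd64, e633764}.
3be6f40 is in that set, so it is an ancestor of e633764.

Yes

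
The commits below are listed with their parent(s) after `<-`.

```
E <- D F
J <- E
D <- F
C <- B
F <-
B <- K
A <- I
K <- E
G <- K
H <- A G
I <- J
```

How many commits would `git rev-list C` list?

Walking parent pointers from C: reachable set = {B, C, D, E, F, K}.
That is 6 commits.

6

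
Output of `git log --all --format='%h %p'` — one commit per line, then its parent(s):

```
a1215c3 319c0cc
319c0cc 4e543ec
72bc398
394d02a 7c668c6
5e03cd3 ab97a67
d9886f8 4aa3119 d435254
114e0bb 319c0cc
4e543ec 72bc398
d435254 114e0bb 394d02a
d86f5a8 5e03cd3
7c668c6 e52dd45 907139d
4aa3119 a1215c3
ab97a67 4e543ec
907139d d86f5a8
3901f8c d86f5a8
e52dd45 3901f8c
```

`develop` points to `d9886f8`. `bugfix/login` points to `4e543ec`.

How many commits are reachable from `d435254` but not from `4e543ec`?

11

Reachable from d435254: {114e0bb, 319c0cc, 3901f8c, 394d02a, 4e543ec, 5e03cd3, 72bc398, 7c668c6, 907139d, ab97a67, d435254, d86f5a8, e52dd45}.
Reachable from 4e543ec: {4e543ec, 72bc398}.
In d435254's history but not 4e543ec's: {114e0bb, 319c0cc, 3901f8c, 394d02a, 5e03cd3, 7c668c6, 907139d, ab97a67, d435254, d86f5a8, e52dd45} — 11 commits.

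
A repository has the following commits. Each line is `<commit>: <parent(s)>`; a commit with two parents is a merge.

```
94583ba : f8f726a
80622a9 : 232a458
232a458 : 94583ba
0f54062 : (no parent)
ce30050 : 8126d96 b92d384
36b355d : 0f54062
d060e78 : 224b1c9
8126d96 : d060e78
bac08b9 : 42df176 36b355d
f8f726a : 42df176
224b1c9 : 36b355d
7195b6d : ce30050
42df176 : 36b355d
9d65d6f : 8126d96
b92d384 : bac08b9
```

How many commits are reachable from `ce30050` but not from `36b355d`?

7

Reachable from ce30050: {0f54062, 224b1c9, 36b355d, 42df176, 8126d96, b92d384, bac08b9, ce30050, d060e78}.
Reachable from 36b355d: {0f54062, 36b355d}.
In ce30050's history but not 36b355d's: {224b1c9, 42df176, 8126d96, b92d384, bac08b9, ce30050, d060e78} — 7 commits.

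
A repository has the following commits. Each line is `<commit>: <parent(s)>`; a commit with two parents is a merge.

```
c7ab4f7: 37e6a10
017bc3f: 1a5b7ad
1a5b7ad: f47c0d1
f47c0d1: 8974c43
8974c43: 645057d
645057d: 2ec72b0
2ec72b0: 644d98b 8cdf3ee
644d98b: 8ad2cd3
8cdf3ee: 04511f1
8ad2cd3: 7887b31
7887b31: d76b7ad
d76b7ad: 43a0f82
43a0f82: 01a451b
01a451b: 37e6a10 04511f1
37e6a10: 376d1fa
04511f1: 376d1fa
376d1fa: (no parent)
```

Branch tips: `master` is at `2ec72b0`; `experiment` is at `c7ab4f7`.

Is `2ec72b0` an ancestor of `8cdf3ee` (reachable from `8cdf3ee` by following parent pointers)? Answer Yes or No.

No

Ancestors of 8cdf3ee: {04511f1, 376d1fa, 8cdf3ee}.
2ec72b0 is not in that set, so it is not an ancestor of 8cdf3ee.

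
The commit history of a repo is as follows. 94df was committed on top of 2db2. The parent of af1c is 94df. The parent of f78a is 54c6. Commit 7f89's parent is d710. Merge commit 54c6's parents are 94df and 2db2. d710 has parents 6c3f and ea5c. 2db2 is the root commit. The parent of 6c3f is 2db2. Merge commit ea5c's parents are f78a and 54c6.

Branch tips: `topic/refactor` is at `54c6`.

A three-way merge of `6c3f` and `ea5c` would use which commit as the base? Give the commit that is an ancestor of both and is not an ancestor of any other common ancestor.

2db2

Ancestors of 6c3f: {2db2, 6c3f}.
Ancestors of ea5c: {2db2, 54c6, 94df, ea5c, f78a}.
Common ancestors: {2db2}.
The only common ancestor is 2db2, so it is the merge base.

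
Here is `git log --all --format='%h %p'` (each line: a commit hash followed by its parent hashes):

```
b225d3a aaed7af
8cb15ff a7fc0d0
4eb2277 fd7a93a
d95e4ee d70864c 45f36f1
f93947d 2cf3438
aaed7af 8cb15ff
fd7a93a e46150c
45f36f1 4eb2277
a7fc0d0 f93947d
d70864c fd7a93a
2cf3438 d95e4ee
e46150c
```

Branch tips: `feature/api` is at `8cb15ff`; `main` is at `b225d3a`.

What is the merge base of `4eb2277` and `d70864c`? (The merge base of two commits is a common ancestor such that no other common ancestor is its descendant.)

fd7a93a

Ancestors of 4eb2277: {4eb2277, e46150c, fd7a93a}.
Ancestors of d70864c: {d70864c, e46150c, fd7a93a}.
Common ancestors: {e46150c, fd7a93a}.
Among these, fd7a93a is not an ancestor of any other common ancestor — it is the merge base.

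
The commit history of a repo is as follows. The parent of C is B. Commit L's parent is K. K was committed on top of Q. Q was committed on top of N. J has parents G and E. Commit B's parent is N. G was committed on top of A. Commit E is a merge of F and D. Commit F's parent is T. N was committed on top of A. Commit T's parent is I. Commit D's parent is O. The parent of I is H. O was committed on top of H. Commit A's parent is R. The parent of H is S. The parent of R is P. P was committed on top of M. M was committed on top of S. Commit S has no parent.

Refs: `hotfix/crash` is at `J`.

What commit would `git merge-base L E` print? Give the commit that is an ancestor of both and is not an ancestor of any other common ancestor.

S

Ancestors of L: {A, K, L, M, N, P, Q, R, S}.
Ancestors of E: {D, E, F, H, I, O, S, T}.
Common ancestors: {S}.
The only common ancestor is S, so it is the merge base.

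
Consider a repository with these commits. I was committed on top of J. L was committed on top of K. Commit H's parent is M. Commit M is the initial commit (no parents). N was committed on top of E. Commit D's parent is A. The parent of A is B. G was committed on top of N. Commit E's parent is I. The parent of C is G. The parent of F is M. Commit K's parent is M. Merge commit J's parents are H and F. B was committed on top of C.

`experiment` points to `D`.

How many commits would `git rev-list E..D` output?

6

Reachable from D: {A, B, C, D, E, F, G, H, I, J, M, N}.
Reachable from E: {E, F, H, I, J, M}.
In D's history but not E's: {A, B, C, D, G, N} — 6 commits.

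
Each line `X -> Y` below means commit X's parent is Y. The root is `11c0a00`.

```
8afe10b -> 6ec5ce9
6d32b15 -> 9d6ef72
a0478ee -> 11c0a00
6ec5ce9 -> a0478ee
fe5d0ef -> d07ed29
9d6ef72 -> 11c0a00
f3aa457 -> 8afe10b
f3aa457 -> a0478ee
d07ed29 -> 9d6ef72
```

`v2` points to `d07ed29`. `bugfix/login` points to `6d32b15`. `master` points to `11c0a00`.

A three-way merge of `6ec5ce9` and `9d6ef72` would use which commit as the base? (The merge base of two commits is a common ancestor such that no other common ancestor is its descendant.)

Ancestors of 6ec5ce9: {11c0a00, 6ec5ce9, a0478ee}.
Ancestors of 9d6ef72: {11c0a00, 9d6ef72}.
Common ancestors: {11c0a00}.
The only common ancestor is 11c0a00, so it is the merge base.

11c0a00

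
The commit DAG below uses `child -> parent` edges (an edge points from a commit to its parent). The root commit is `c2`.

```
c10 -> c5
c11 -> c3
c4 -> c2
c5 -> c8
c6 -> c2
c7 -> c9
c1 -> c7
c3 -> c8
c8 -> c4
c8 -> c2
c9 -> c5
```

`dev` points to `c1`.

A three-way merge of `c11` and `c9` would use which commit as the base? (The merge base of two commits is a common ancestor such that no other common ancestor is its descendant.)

Ancestors of c11: {c11, c2, c3, c4, c8}.
Ancestors of c9: {c2, c4, c5, c8, c9}.
Common ancestors: {c2, c4, c8}.
Among these, c8 is not an ancestor of any other common ancestor — it is the merge base.

c8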